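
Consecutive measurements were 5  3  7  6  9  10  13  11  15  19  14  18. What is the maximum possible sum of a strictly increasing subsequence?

78

Let S[i] be the best sum of a strictly increasing subsequence ending at i:
i:      1  2  3  4  5  6  7  8  9 10 11 12
a[i]:   5  3  7  6  9 10 13 11 15 19 14 18
S:      5  3 12 11 21 31 44 42 59 78 58 77
Maximum is 78 (e.g. 5 + 7 + 9 + 10 + 13 + 15 + 19).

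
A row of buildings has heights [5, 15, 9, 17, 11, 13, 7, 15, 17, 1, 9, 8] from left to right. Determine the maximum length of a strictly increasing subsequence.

Track the smallest tail for each achievable length (strict):
5 → extends → [5]
15 → extends → [5, 15]
9 → replaces 15 → [5, 9]
17 → extends → [5, 9, 17]
11 → replaces 17 → [5, 9, 11]
13 → extends → [5, 9, 11, 13]
7 → replaces 9 → [5, 7, 11, 13]
15 → extends → [5, 7, 11, 13, 15]
17 → extends → [5, 7, 11, 13, 15, 17]
1 → replaces 5 → [1, 7, 11, 13, 15, 17]
9 → replaces 11 → [1, 7, 9, 13, 15, 17]
8 → replaces 9 → [1, 7, 8, 13, 15, 17]
Six tails, so the longest strictly increasing subsequence has length 6 (e.g. 5, 9, 11, 13, 15, 17).

6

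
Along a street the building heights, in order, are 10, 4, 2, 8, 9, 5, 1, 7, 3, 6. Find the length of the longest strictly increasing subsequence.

Let dp[i] be the length of the longest such subsequence ending at index i:
i:      1  2  3  4  5  6  7  8  9 10
a[i]:  10  4  2  8  9  5  1  7  3  6
dp:     1  1  1  2  3  2  1  3  2  3
Maximum dp value is 3.

3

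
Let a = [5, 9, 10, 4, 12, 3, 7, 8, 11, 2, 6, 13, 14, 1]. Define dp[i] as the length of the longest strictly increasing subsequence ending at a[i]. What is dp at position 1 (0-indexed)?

2

dp[i] = 1 + max{dp[j] : j<i, a[j]<a[i]} (or 1 if no such j):
i:      0  1  2  3  4  5  6  7  8  9 10 11 12 13
a[i]:   5  9 10  4 12  3  7  8 11  2  6 13 14  1
dp:     1  2  3  1  4  1  2  3  4  1  2  5  6  1
At index 1 the value is 2.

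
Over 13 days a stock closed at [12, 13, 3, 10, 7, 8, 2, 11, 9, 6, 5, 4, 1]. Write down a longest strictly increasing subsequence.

Patience tails give the LIS length; then backtrack through the dp parents:
12 → extends → [12]
13 → extends → [12, 13]
3 → replaces 12 → [3, 13]
10 → replaces 13 → [3, 10]
7 → replaces 10 → [3, 7]
8 → extends → [3, 7, 8]
2 → replaces 3 → [2, 7, 8]
11 → extends → [2, 7, 8, 11]
9 → replaces 11 → [2, 7, 8, 9]
6 → replaces 7 → [2, 6, 8, 9]
5 → replaces 6 → [2, 5, 8, 9]
4 → replaces 5 → [2, 4, 8, 9]
1 → replaces 2 → [1, 4, 8, 9]
Length 4; one witness is 3, 7, 8, 11.

3, 7, 8, 11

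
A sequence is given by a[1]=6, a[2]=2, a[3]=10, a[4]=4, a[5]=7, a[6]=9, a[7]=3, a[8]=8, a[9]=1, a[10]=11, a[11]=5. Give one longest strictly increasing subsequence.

2, 4, 7, 9, 11

Patience tails give the LIS length; then backtrack through the dp parents:
6 → extends → [6]
2 → replaces 6 → [2]
10 → extends → [2, 10]
4 → replaces 10 → [2, 4]
7 → extends → [2, 4, 7]
9 → extends → [2, 4, 7, 9]
3 → replaces 4 → [2, 3, 7, 9]
8 → replaces 9 → [2, 3, 7, 8]
1 → replaces 2 → [1, 3, 7, 8]
11 → extends → [1, 3, 7, 8, 11]
5 → replaces 7 → [1, 3, 5, 8, 11]
Length 5; one witness is 2, 4, 7, 9, 11.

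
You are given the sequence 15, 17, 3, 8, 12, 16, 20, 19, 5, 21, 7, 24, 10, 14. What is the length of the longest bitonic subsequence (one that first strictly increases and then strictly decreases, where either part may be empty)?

8

inc[i] = longest strictly increasing subsequence ending at i; dec[i] = longest strictly decreasing subsequence starting at i:
i:      1  2  3  4  5  6  7  8  9 10 11 12 13 14
a[i]:  15 17  3  8 12 16 20 19  5 21  7 24 10 14
inc:    1  2  1  2  3  4  5  5  2  6  3  7  4  5
dec:    3  3  1  2  2  2  3  2  1  2  1  2  1  1
Best peak at i=12 (value 24): inc=7, dec=2, length 7+2−1 = 8.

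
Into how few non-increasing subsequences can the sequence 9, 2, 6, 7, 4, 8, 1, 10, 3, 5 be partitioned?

5

Place each on the leftmost legal pile:
9 → new pile 1 (tops now [9])
2 → pile 1 (tops now [2])
6 → new pile 2 (tops now [2, 6])
7 → new pile 3 (tops now [2, 6, 7])
4 → pile 2 (tops now [2, 4, 7])
8 → new pile 4 (tops now [2, 4, 7, 8])
1 → pile 1 (tops now [1, 4, 7, 8])
10 → new pile 5 (tops now [1, 4, 7, 8, 10])
3 → pile 2 (tops now [1, 3, 7, 8, 10])
5 → pile 3 (tops now [1, 3, 5, 8, 10])
Five piles.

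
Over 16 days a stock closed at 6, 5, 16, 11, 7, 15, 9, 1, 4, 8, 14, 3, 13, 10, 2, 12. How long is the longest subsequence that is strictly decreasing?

Let dp[i] be the longest strictly decreasing subsequence ending at i:
i:      1  2  3  4  5  6  7  8  9 10 11 12 13 14 15 16
a[i]:   6  5 16 11  7 15  9  1  4  8 14  3 13 10  2 12
dp:     1  2  1  2  3  2  3  4  4  4  3  5  4  5  6  5
Maximum is 6.

6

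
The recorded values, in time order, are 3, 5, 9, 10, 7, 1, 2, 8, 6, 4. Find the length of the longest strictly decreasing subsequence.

4

Let dp[i] be the longest strictly decreasing subsequence ending at i:
i:      1  2  3  4  5  6  7  8  9 10
a[i]:   3  5  9 10  7  1  2  8  6  4
dp:     1  1  1  1  2  3  3  2  3  4
Maximum is 4.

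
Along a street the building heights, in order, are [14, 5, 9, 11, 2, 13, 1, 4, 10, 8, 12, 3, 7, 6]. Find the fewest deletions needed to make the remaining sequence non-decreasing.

Fewest deletions = n − (longest non-decreasing subsequence).
Patience tails:
14 → extends → [14]
5 → replaces 14 → [5]
9 → extends → [5, 9]
11 → extends → [5, 9, 11]
2 → replaces 5 → [2, 9, 11]
13 → extends → [2, 9, 11, 13]
1 → replaces 2 → [1, 9, 11, 13]
4 → replaces 9 → [1, 4, 11, 13]
10 → replaces 11 → [1, 4, 10, 13]
8 → replaces 10 → [1, 4, 8, 13]
12 → replaces 13 → [1, 4, 8, 12]
3 → replaces 4 → [1, 3, 8, 12]
7 → replaces 8 → [1, 3, 7, 12]
6 → replaces 7 → [1, 3, 6, 12]
Longest non-decreasing subsequence has length 4, so deletions = 14 − 4 = 10.

10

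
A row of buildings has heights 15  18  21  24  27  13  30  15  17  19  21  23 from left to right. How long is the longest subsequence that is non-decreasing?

6

Let dp[i] be the length of the longest such subsequence ending at index i:
i:      1  2  3  4  5  6  7  8  9 10 11 12
a[i]:  15 18 21 24 27 13 30 15 17 19 21 23
dp:     1  2  3  4  5  1  6  2  3  4  5  6
Maximum dp value is 6.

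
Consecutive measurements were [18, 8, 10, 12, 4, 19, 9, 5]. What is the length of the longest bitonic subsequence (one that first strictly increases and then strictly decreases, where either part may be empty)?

6

inc[i] = longest strictly increasing subsequence ending at i; dec[i] = longest strictly decreasing subsequence starting at i:
i:      1  2  3  4  5  6  7  8
a[i]:  18  8 10 12  4 19  9  5
inc:    1  1  2  3  1  4  2  2
dec:    4  2  3  3  1  3  2  1
Best peak at i=6 (value 19): inc=4, dec=3, length 4+3−1 = 6.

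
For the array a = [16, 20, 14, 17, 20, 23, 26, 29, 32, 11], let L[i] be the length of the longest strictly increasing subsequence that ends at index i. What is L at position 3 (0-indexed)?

2

dp[i] = 1 + max{dp[j] : j<i, a[j]<a[i]} (or 1 if no such j):
i:      0  1  2  3  4  5  6  7  8  9
a[i]:  16 20 14 17 20 23 26 29 32 11
dp:     1  2  1  2  3  4  5  6  7  1
At index 3 the value is 2.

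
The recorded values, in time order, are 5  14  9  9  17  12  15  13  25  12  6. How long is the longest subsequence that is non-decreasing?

6

Track the smallest tail for each achievable length (allowing ties):
5 → extends → [5]
14 → extends → [5, 14]
9 → replaces 14 → [5, 9]
9 → extends → [5, 9, 9]
17 → extends → [5, 9, 9, 17]
12 → replaces 17 → [5, 9, 9, 12]
15 → extends → [5, 9, 9, 12, 15]
13 → replaces 15 → [5, 9, 9, 12, 13]
25 → extends → [5, 9, 9, 12, 13, 25]
12 → replaces 13 → [5, 9, 9, 12, 12, 25]
6 → replaces 9 → [5, 6, 9, 12, 12, 25]
Six tails, so the longest non-decreasing subsequence has length 6 (e.g. 5, 9, 9, 12, 15, 25).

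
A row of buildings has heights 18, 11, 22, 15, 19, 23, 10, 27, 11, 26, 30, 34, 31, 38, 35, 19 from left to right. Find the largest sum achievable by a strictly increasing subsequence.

Let S[i] be the best sum of a strictly increasing subsequence ending at i:
i:       1   2   3   4   5   6   7   8   9  10  11  12  13  14  15  16
a[i]:   18  11  22  15  19  23  10  27  11  26  30  34  31  38  35  19
S:      18  11  40  26  45  68  10  95  21  94 125 159 156 197 194  45
Maximum is 197 (e.g. 11 + 15 + 19 + 23 + 27 + 30 + 34 + 38).

197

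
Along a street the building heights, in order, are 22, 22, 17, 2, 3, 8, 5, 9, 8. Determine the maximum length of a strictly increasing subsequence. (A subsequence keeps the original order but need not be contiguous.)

4

Let dp[i] be the length of the longest such subsequence ending at index i:
i:      1  2  3  4  5  6  7  8  9
a[i]:  22 22 17  2  3  8  5  9  8
dp:     1  1  1  1  2  3  3  4  4
Maximum dp value is 4.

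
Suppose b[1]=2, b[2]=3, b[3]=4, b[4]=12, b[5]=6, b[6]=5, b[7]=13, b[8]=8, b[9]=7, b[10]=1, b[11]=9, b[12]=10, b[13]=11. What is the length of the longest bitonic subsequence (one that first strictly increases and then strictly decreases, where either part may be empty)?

8

inc[i] = longest strictly increasing subsequence ending at i; dec[i] = longest strictly decreasing subsequence starting at i:
i:      1  2  3  4  5  6  7  8  9 10 11 12 13
b[i]:   2  3  4 12  6  5 13  8  7  1  9 10 11
inc:    1  2  3  4  4  4  5  5  5  1  6  7  8
dec:    2  2  2  4  3  2  4  3  2  1  1  1  1
Best peak at i=7 (value 13): inc=5, dec=4, length 5+4−1 = 8.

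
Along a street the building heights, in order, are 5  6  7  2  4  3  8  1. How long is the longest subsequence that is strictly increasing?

Let dp[i] be the length of the longest such subsequence ending at index i:
i:     1 2 3 4 5 6 7 8
a[i]:  5 6 7 2 4 3 8 1
dp:    1 2 3 1 2 2 4 1
Maximum dp value is 4.

4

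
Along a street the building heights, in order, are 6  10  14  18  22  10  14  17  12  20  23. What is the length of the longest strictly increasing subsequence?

Let dp[i] be the length of the longest such subsequence ending at index i:
i:      1  2  3  4  5  6  7  8  9 10 11
a[i]:   6 10 14 18 22 10 14 17 12 20 23
dp:     1  2  3  4  5  2  3  4  3  5  6
Maximum dp value is 6.

6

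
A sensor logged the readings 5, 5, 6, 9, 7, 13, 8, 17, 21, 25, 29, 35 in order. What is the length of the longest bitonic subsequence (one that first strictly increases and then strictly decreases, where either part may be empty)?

inc[i] = longest strictly increasing subsequence ending at i; dec[i] = longest strictly decreasing subsequence starting at i:
i:      1  2  3  4  5  6  7  8  9 10 11 12
a[i]:   5  5  6  9  7 13  8 17 21 25 29 35
inc:    1  1  2  3  3  4  4  5  6  7  8  9
dec:    1  1  1  2  1  2  1  1  1  1  1  1
Best peak at i=12 (value 35): inc=9, dec=1, length 9+1−1 = 9.

9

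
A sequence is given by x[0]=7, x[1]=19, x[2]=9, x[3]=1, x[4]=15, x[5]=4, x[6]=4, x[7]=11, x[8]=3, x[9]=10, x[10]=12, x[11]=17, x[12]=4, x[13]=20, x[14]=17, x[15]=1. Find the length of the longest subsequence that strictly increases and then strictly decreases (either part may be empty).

inc[i] = longest strictly increasing subsequence ending at i; dec[i] = longest strictly decreasing subsequence starting at i:
i:      0  1  2  3  4  5  6  7  8  9 10 11 12 13 14 15
x[i]:   7 19  9  1 15  4  4 11  3 10 12 17  4 20 17  1
inc:    1  2  2  1  3  2  2  3  2  3  4  5  3  6  5  1
dec:    4  6  4  1  5  3  3  4  2  3  3  3  2  3  2  1
Best peak at i=13 (value 20): inc=6, dec=3, length 6+3−1 = 8.

8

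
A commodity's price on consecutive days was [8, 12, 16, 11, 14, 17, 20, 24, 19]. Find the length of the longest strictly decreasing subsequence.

2

Let dp[i] be the longest strictly decreasing subsequence ending at i:
i:      1  2  3  4  5  6  7  8  9
a[i]:   8 12 16 11 14 17 20 24 19
dp:     1  1  1  2  2  1  1  1  2
Maximum is 2.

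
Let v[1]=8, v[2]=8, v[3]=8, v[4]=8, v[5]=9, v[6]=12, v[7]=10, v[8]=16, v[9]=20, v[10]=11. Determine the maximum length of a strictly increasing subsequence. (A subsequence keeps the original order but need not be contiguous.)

5

Track the smallest tail for each achievable length (strict):
8 → extends → [8]
8 → already a tail → [8]
8 → already a tail → [8]
8 → already a tail → [8]
9 → extends → [8, 9]
12 → extends → [8, 9, 12]
10 → replaces 12 → [8, 9, 10]
16 → extends → [8, 9, 10, 16]
20 → extends → [8, 9, 10, 16, 20]
11 → replaces 16 → [8, 9, 10, 11, 20]
Five tails, so the longest strictly increasing subsequence has length 5 (e.g. 8, 9, 12, 16, 20).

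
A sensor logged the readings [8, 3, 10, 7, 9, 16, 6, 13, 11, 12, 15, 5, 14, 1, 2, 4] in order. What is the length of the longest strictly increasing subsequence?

6

Track the smallest tail for each achievable length (strict):
8 → extends → [8]
3 → replaces 8 → [3]
10 → extends → [3, 10]
7 → replaces 10 → [3, 7]
9 → extends → [3, 7, 9]
16 → extends → [3, 7, 9, 16]
6 → replaces 7 → [3, 6, 9, 16]
13 → replaces 16 → [3, 6, 9, 13]
11 → replaces 13 → [3, 6, 9, 11]
12 → extends → [3, 6, 9, 11, 12]
15 → extends → [3, 6, 9, 11, 12, 15]
5 → replaces 6 → [3, 5, 9, 11, 12, 15]
14 → replaces 15 → [3, 5, 9, 11, 12, 14]
1 → replaces 3 → [1, 5, 9, 11, 12, 14]
2 → replaces 5 → [1, 2, 9, 11, 12, 14]
4 → replaces 9 → [1, 2, 4, 11, 12, 14]
Six tails, so the longest strictly increasing subsequence has length 6 (e.g. 3, 7, 9, 11, 12, 15).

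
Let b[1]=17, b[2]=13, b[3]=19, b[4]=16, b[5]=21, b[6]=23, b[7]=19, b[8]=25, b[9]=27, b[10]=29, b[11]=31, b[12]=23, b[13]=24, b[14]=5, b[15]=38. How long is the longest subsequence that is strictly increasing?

9

Track the smallest tail for each achievable length (strict):
17 → extends → [17]
13 → replaces 17 → [13]
19 → extends → [13, 19]
16 → replaces 19 → [13, 16]
21 → extends → [13, 16, 21]
23 → extends → [13, 16, 21, 23]
19 → replaces 21 → [13, 16, 19, 23]
25 → extends → [13, 16, 19, 23, 25]
27 → extends → [13, 16, 19, 23, 25, 27]
29 → extends → [13, 16, 19, 23, 25, 27, 29]
31 → extends → [13, 16, 19, 23, 25, 27, 29, 31]
23 → already a tail → [13, 16, 19, 23, 25, 27, 29, 31]
24 → replaces 25 → [13, 16, 19, 23, 24, 27, 29, 31]
5 → replaces 13 → [5, 16, 19, 23, 24, 27, 29, 31]
38 → extends → [5, 16, 19, 23, 24, 27, 29, 31, 38]
Nine tails, so the longest strictly increasing subsequence has length 9 (e.g. 17, 19, 21, 23, 25, 27, 29, 31, 38).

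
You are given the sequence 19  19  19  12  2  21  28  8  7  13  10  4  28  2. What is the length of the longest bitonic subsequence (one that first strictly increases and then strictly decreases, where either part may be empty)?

inc[i] = longest strictly increasing subsequence ending at i; dec[i] = longest strictly decreasing subsequence starting at i:
i:      1  2  3  4  5  6  7  8  9 10 11 12 13 14
a[i]:  19 19 19 12  2 21 28  8  7 13 10  4 28  2
inc:    1  1  1  1  1  2  3  2  2  3  3  2  4  1
dec:    6  6  6  5  1  5  5  4  3  4  3  2  2  1
Best peak at i=7 (value 28): inc=3, dec=5, length 3+5−1 = 7.

7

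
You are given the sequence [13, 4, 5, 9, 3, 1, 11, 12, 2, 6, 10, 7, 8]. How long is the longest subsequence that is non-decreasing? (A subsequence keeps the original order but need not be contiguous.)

Let dp[i] be the length of the longest such subsequence ending at index i:
i:      1  2  3  4  5  6  7  8  9 10 11 12 13
a[i]:  13  4  5  9  3  1 11 12  2  6 10  7  8
dp:     1  1  2  3  1  1  4  5  2  3  4  4  5
Maximum dp value is 5.

5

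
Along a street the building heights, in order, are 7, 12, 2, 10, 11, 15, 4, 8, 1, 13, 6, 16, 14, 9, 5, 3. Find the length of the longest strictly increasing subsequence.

5

Track the smallest tail for each achievable length (strict):
7 → extends → [7]
12 → extends → [7, 12]
2 → replaces 7 → [2, 12]
10 → replaces 12 → [2, 10]
11 → extends → [2, 10, 11]
15 → extends → [2, 10, 11, 15]
4 → replaces 10 → [2, 4, 11, 15]
8 → replaces 11 → [2, 4, 8, 15]
1 → replaces 2 → [1, 4, 8, 15]
13 → replaces 15 → [1, 4, 8, 13]
6 → replaces 8 → [1, 4, 6, 13]
16 → extends → [1, 4, 6, 13, 16]
14 → replaces 16 → [1, 4, 6, 13, 14]
9 → replaces 13 → [1, 4, 6, 9, 14]
5 → replaces 6 → [1, 4, 5, 9, 14]
3 → replaces 4 → [1, 3, 5, 9, 14]
Five tails, so the longest strictly increasing subsequence has length 5 (e.g. 7, 10, 11, 15, 16).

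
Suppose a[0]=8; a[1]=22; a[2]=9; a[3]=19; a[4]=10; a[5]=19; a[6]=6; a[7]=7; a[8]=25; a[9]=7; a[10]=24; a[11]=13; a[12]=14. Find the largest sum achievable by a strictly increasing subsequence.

Let S[i] be the best sum of a strictly increasing subsequence ending at i:
i:      0  1  2  3  4  5  6  7  8  9 10 11 12
a[i]:   8 22  9 19 10 19  6  7 25  7 24 13 14
S:      8 30 17 36 27 46  6 13 71 13 70 40 54
Maximum is 71 (e.g. 8 + 9 + 10 + 19 + 25).

71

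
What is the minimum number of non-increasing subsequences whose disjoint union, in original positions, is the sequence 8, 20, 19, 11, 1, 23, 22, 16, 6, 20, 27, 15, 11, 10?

Place each on the leftmost legal pile:
8 → new pile 1 (tops now [8])
20 → new pile 2 (tops now [8, 20])
19 → pile 2 (tops now [8, 19])
11 → pile 2 (tops now [8, 11])
1 → pile 1 (tops now [1, 11])
23 → new pile 3 (tops now [1, 11, 23])
22 → pile 3 (tops now [1, 11, 22])
16 → pile 3 (tops now [1, 11, 16])
6 → pile 2 (tops now [1, 6, 16])
20 → new pile 4 (tops now [1, 6, 16, 20])
27 → new pile 5 (tops now [1, 6, 16, 20, 27])
15 → pile 3 (tops now [1, 6, 15, 20, 27])
11 → pile 3 (tops now [1, 6, 11, 20, 27])
10 → pile 3 (tops now [1, 6, 10, 20, 27])
Five piles.

5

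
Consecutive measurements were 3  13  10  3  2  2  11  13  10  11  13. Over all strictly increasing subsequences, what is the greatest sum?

Let S[i] be the best sum of a strictly increasing subsequence ending at i:
i:      1  2  3  4  5  6  7  8  9 10 11
a[i]:   3 13 10  3  2  2 11 13 10 11 13
S:      3 16 13  3  2  2 24 37 13 24 37
Maximum is 37 (e.g. 3 + 10 + 11 + 13).

37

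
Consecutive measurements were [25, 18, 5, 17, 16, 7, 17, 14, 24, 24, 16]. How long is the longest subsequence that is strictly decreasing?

5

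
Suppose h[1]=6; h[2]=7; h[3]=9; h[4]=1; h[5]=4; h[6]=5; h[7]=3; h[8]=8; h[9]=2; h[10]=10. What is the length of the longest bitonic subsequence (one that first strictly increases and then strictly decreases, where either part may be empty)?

6

inc[i] = longest strictly increasing subsequence ending at i; dec[i] = longest strictly decreasing subsequence starting at i:
i:      1  2  3  4  5  6  7  8  9 10
h[i]:   6  7  9  1  4  5  3  8  2 10
inc:    1  2  3  1  2  3  2  4  2  5
dec:    4  4  4  1  3  3  2  2  1  1
Best peak at i=3 (value 9): inc=3, dec=4, length 3+4−1 = 6.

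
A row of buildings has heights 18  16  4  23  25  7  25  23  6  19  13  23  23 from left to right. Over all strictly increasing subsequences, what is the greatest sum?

Let S[i] be the best sum of a strictly increasing subsequence ending at i:
i:      1  2  3  4  5  6  7  8  9 10 11 12 13
a[i]:  18 16  4 23 25  7 25 23  6 19 13 23 23
S:     18 16  4 41 66 11 66 41 10 37 24 60 60
Maximum is 66 (e.g. 18 + 23 + 25).

66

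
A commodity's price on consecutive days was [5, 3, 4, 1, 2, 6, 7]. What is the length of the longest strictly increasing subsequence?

Let dp[i] be the length of the longest such subsequence ending at index i:
i:     1 2 3 4 5 6 7
a[i]:  5 3 4 1 2 6 7
dp:    1 1 2 1 2 3 4
Maximum dp value is 4.

4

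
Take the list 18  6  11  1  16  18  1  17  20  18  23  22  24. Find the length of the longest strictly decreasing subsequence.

Negate each value so 'decreasing' becomes 'increasing', then run patience tails on the negated sequence:
-18 → extends → [-18]
-6 → extends → [-18, -6]
-11 → replaces -6 → [-18, -11]
-1 → extends → [-18, -11, -1]
-16 → replaces -11 → [-18, -16, -1]
-18 → already a tail → [-18, -16, -1]
-1 → already a tail → [-18, -16, -1]
-17 → replaces -16 → [-18, -17, -1]
-20 → replaces -18 → [-20, -17, -1]
-18 → replaces -17 → [-20, -18, -1]
-23 → replaces -20 → [-23, -18, -1]
-22 → replaces -18 → [-23, -22, -1]
-24 → replaces -23 → [-24, -22, -1]
Three tails, so the longest strictly decreasing subsequence of the original has length 3.

3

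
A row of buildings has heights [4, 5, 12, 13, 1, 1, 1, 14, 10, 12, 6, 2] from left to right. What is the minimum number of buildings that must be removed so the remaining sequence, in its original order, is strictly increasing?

7

Fewest deletions = n − (longest strictly increasing subsequence).
Patience tails:
4 → extends → [4]
5 → extends → [4, 5]
12 → extends → [4, 5, 12]
13 → extends → [4, 5, 12, 13]
1 → replaces 4 → [1, 5, 12, 13]
1 → already a tail → [1, 5, 12, 13]
1 → already a tail → [1, 5, 12, 13]
14 → extends → [1, 5, 12, 13, 14]
10 → replaces 12 → [1, 5, 10, 13, 14]
12 → replaces 13 → [1, 5, 10, 12, 14]
6 → replaces 10 → [1, 5, 6, 12, 14]
2 → replaces 5 → [1, 2, 6, 12, 14]
Longest strictly increasing subsequence has length 5, so deletions = 12 − 5 = 7.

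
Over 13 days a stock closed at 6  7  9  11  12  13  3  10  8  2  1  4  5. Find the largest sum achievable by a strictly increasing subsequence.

Let S[i] be the best sum of a strictly increasing subsequence ending at i:
i:      1  2  3  4  5  6  7  8  9 10 11 12 13
a[i]:   6  7  9 11 12 13  3 10  8  2  1  4  5
S:      6 13 22 33 45 58  3 32 21  2  1  7 12
Maximum is 58 (e.g. 6 + 7 + 9 + 11 + 12 + 13).

58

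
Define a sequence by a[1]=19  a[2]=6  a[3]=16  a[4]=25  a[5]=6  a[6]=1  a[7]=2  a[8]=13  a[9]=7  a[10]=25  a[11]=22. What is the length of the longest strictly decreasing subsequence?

Negate each value so 'decreasing' becomes 'increasing', then run patience tails on the negated sequence:
-19 → extends → [-19]
-6 → extends → [-19, -6]
-16 → replaces -6 → [-19, -16]
-25 → replaces -19 → [-25, -16]
-6 → extends → [-25, -16, -6]
-1 → extends → [-25, -16, -6, -1]
-2 → replaces -1 → [-25, -16, -6, -2]
-13 → replaces -6 → [-25, -16, -13, -2]
-7 → replaces -2 → [-25, -16, -13, -7]
-25 → already a tail → [-25, -16, -13, -7]
-22 → replaces -16 → [-25, -22, -13, -7]
Four tails, so the longest strictly decreasing subsequence of the original has length 4.

4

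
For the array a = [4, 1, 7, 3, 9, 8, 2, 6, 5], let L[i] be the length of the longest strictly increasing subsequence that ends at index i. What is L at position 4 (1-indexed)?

2

dp[i] = 1 + max{dp[j] : j<i, a[j]<a[i]} (or 1 if no such j):
i:     1 2 3 4 5 6 7 8 9
a[i]:  4 1 7 3 9 8 2 6 5
dp:    1 1 2 2 3 3 2 3 3
At index 4 the value is 2.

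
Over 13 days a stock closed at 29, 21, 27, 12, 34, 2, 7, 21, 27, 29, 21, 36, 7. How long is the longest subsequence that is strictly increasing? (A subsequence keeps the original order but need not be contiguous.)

Let dp[i] be the length of the longest such subsequence ending at index i:
i:      1  2  3  4  5  6  7  8  9 10 11 12 13
a[i]:  29 21 27 12 34  2  7 21 27 29 21 36  7
dp:     1  1  2  1  3  1  2  3  4  5  3  6  2
Maximum dp value is 6.

6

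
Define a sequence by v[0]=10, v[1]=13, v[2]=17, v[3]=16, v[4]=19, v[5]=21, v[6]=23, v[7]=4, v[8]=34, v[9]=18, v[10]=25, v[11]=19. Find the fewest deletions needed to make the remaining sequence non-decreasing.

Fewest deletions = n − (longest non-decreasing subsequence).
Patience tails:
10 → extends → [10]
13 → extends → [10, 13]
17 → extends → [10, 13, 17]
16 → replaces 17 → [10, 13, 16]
19 → extends → [10, 13, 16, 19]
21 → extends → [10, 13, 16, 19, 21]
23 → extends → [10, 13, 16, 19, 21, 23]
4 → replaces 10 → [4, 13, 16, 19, 21, 23]
34 → extends → [4, 13, 16, 19, 21, 23, 34]
18 → replaces 19 → [4, 13, 16, 18, 21, 23, 34]
25 → replaces 34 → [4, 13, 16, 18, 21, 23, 25]
19 → replaces 21 → [4, 13, 16, 18, 19, 23, 25]
Longest non-decreasing subsequence has length 7, so deletions = 12 − 7 = 5.

5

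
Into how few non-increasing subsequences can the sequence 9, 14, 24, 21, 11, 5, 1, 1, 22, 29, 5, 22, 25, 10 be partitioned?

Place each on the leftmost legal pile:
9 → new pile 1 (tops now [9])
14 → new pile 2 (tops now [9, 14])
24 → new pile 3 (tops now [9, 14, 24])
21 → pile 3 (tops now [9, 14, 21])
11 → pile 2 (tops now [9, 11, 21])
5 → pile 1 (tops now [5, 11, 21])
1 → pile 1 (tops now [1, 11, 21])
1 → pile 1 (tops now [1, 11, 21])
22 → new pile 4 (tops now [1, 11, 21, 22])
29 → new pile 5 (tops now [1, 11, 21, 22, 29])
5 → pile 2 (tops now [1, 5, 21, 22, 29])
22 → pile 4 (tops now [1, 5, 21, 22, 29])
25 → pile 5 (tops now [1, 5, 21, 22, 25])
10 → pile 3 (tops now [1, 5, 10, 22, 25])
Five piles.

5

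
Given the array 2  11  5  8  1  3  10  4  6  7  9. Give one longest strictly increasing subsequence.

2, 3, 4, 6, 7, 9

Patience tails give the LIS length; then backtrack through the dp parents:
2 → extends → [2]
11 → extends → [2, 11]
5 → replaces 11 → [2, 5]
8 → extends → [2, 5, 8]
1 → replaces 2 → [1, 5, 8]
3 → replaces 5 → [1, 3, 8]
10 → extends → [1, 3, 8, 10]
4 → replaces 8 → [1, 3, 4, 10]
6 → replaces 10 → [1, 3, 4, 6]
7 → extends → [1, 3, 4, 6, 7]
9 → extends → [1, 3, 4, 6, 7, 9]
Length 6; one witness is 2, 3, 4, 6, 7, 9.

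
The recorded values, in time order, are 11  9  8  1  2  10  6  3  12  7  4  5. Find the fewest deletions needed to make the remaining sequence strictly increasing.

Fewest deletions = n − (longest strictly increasing subsequence).
Patience tails:
11 → extends → [11]
9 → replaces 11 → [9]
8 → replaces 9 → [8]
1 → replaces 8 → [1]
2 → extends → [1, 2]
10 → extends → [1, 2, 10]
6 → replaces 10 → [1, 2, 6]
3 → replaces 6 → [1, 2, 3]
12 → extends → [1, 2, 3, 12]
7 → replaces 12 → [1, 2, 3, 7]
4 → replaces 7 → [1, 2, 3, 4]
5 → extends → [1, 2, 3, 4, 5]
Longest strictly increasing subsequence has length 5, so deletions = 12 − 5 = 7.

7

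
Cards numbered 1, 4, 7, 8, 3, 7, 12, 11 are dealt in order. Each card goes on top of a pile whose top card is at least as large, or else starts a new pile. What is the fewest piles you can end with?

The minimum number of non-increasing subsequences covering a sequence equals the length of its longest strictly increasing subsequence.
LIS length is 5 (e.g. 1, 4, 7, 8, 12), so 5 piles are needed.

5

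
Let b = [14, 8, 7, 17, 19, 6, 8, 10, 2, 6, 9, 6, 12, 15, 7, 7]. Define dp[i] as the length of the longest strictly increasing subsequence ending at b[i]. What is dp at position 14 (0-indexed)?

3

dp[i] = 1 + max{dp[j] : j<i, b[j]<b[i]} (or 1 if no such j):
i:      0  1  2  3  4  5  6  7  8  9 10 11 12 13 14 15
b[i]:  14  8  7 17 19  6  8 10  2  6  9  6 12 15  7  7
dp:     1  1  1  2  3  1  2  3  1  2  3  2  4  5  3  3
At index 14 the value is 3.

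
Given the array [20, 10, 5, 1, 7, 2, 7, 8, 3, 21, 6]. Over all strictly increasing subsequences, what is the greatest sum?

41

Let S[i] be the best sum of a strictly increasing subsequence ending at i:
i:      1  2  3  4  5  6  7  8  9 10 11
a[i]:  20 10  5  1  7  2  7  8  3 21  6
S:     20 10  5  1 12  3 12 20  6 41 12
Maximum is 41 (e.g. 5 + 7 + 8 + 21).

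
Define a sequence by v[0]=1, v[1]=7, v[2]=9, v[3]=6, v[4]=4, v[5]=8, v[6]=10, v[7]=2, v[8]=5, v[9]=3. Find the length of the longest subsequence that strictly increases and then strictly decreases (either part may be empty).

inc[i] = longest strictly increasing subsequence ending at i; dec[i] = longest strictly decreasing subsequence starting at i:
i:      0  1  2  3  4  5  6  7  8  9
v[i]:   1  7  9  6  4  8 10  2  5  3
inc:    1  2  3  2  2  3  4  2  3  3
dec:    1  4  4  3  2  3  3  1  2  1
Best peak at i=2 (value 9): inc=3, dec=4, length 3+4−1 = 6.

6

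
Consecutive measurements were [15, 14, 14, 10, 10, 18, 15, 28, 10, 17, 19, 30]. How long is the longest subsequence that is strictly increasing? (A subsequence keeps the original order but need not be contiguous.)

5

Track the smallest tail for each achievable length (strict):
15 → extends → [15]
14 → replaces 15 → [14]
14 → already a tail → [14]
10 → replaces 14 → [10]
10 → already a tail → [10]
18 → extends → [10, 18]
15 → replaces 18 → [10, 15]
28 → extends → [10, 15, 28]
10 → already a tail → [10, 15, 28]
17 → replaces 28 → [10, 15, 17]
19 → extends → [10, 15, 17, 19]
30 → extends → [10, 15, 17, 19, 30]
Five tails, so the longest strictly increasing subsequence has length 5 (e.g. 14, 15, 17, 19, 30).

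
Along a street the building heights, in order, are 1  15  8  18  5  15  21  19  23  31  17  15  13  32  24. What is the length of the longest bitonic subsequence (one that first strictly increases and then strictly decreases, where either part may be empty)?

inc[i] = longest strictly increasing subsequence ending at i; dec[i] = longest strictly decreasing subsequence starting at i:
i:      1  2  3  4  5  6  7  8  9 10 11 12 13 14 15
a[i]:   1 15  8 18  5 15 21 19 23 31 17 15 13 32 24
inc:    1  2  2  3  2  3  4  4  5  6  4  3  3  7  6
dec:    1  3  2  4  1  2  5  4  4  4  3  2  1  2  1
Best peak at i=10 (value 31): inc=6, dec=4, length 6+4−1 = 9.

9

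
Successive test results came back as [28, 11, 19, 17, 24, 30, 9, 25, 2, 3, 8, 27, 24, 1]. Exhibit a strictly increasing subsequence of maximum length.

Patience tails give the LIS length; then backtrack through the dp parents:
28 → extends → [28]
11 → replaces 28 → [11]
19 → extends → [11, 19]
17 → replaces 19 → [11, 17]
24 → extends → [11, 17, 24]
30 → extends → [11, 17, 24, 30]
9 → replaces 11 → [9, 17, 24, 30]
25 → replaces 30 → [9, 17, 24, 25]
2 → replaces 9 → [2, 17, 24, 25]
3 → replaces 17 → [2, 3, 24, 25]
8 → replaces 24 → [2, 3, 8, 25]
27 → extends → [2, 3, 8, 25, 27]
24 → replaces 25 → [2, 3, 8, 24, 27]
1 → replaces 2 → [1, 3, 8, 24, 27]
Length 5; one witness is 11, 19, 24, 25, 27.

11, 19, 24, 25, 27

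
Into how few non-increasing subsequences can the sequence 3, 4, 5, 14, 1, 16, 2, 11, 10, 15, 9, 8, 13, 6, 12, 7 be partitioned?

5

Place each on the leftmost legal pile:
3 → new pile 1 (tops now [3])
4 → new pile 2 (tops now [3, 4])
5 → new pile 3 (tops now [3, 4, 5])
14 → new pile 4 (tops now [3, 4, 5, 14])
1 → pile 1 (tops now [1, 4, 5, 14])
16 → new pile 5 (tops now [1, 4, 5, 14, 16])
2 → pile 2 (tops now [1, 2, 5, 14, 16])
11 → pile 4 (tops now [1, 2, 5, 11, 16])
10 → pile 4 (tops now [1, 2, 5, 10, 16])
15 → pile 5 (tops now [1, 2, 5, 10, 15])
9 → pile 4 (tops now [1, 2, 5, 9, 15])
8 → pile 4 (tops now [1, 2, 5, 8, 15])
13 → pile 5 (tops now [1, 2, 5, 8, 13])
6 → pile 4 (tops now [1, 2, 5, 6, 13])
12 → pile 5 (tops now [1, 2, 5, 6, 12])
7 → pile 5 (tops now [1, 2, 5, 6, 7])
Five piles.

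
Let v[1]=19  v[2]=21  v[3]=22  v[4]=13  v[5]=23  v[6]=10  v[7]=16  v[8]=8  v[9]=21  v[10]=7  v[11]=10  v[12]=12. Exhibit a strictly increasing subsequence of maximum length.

Patience tails give the LIS length; then backtrack through the dp parents:
19 → extends → [19]
21 → extends → [19, 21]
22 → extends → [19, 21, 22]
13 → replaces 19 → [13, 21, 22]
23 → extends → [13, 21, 22, 23]
10 → replaces 13 → [10, 21, 22, 23]
16 → replaces 21 → [10, 16, 22, 23]
8 → replaces 10 → [8, 16, 22, 23]
21 → replaces 22 → [8, 16, 21, 23]
7 → replaces 8 → [7, 16, 21, 23]
10 → replaces 16 → [7, 10, 21, 23]
12 → replaces 21 → [7, 10, 12, 23]
Length 4; one witness is 19, 21, 22, 23.

19, 21, 22, 23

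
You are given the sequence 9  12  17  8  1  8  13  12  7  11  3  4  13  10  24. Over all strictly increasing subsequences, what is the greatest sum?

62

Let S[i] be the best sum of a strictly increasing subsequence ending at i:
i:      1  2  3  4  5  6  7  8  9 10 11 12 13 14 15
a[i]:   9 12 17  8  1  8 13 12  7 11  3  4 13 10 24
S:      9 21 38  8  1  9 34 21  8 20  4  8 34 19 62
Maximum is 62 (e.g. 9 + 12 + 17 + 24).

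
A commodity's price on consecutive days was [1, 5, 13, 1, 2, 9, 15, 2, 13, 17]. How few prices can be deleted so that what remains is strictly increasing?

5

Fewest deletions = n − (longest strictly increasing subsequence).
i:      1  2  3  4  5  6  7  8  9 10
a[i]:   1  5 13  1  2  9 15  2 13 17
dp:     1  2  3  1  2  3  4  2  4  5
max dp = 5, so deletions = 10 − 5 = 5.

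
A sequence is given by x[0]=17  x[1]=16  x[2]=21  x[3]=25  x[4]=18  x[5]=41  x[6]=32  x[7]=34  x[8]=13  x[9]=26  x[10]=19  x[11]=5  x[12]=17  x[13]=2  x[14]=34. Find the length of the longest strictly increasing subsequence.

Track the smallest tail for each achievable length (strict):
17 → extends → [17]
16 → replaces 17 → [16]
21 → extends → [16, 21]
25 → extends → [16, 21, 25]
18 → replaces 21 → [16, 18, 25]
41 → extends → [16, 18, 25, 41]
32 → replaces 41 → [16, 18, 25, 32]
34 → extends → [16, 18, 25, 32, 34]
13 → replaces 16 → [13, 18, 25, 32, 34]
26 → replaces 32 → [13, 18, 25, 26, 34]
19 → replaces 25 → [13, 18, 19, 26, 34]
5 → replaces 13 → [5, 18, 19, 26, 34]
17 → replaces 18 → [5, 17, 19, 26, 34]
2 → replaces 5 → [2, 17, 19, 26, 34]
34 → already a tail → [2, 17, 19, 26, 34]
Five tails, so the longest strictly increasing subsequence has length 5 (e.g. 17, 21, 25, 32, 34).

5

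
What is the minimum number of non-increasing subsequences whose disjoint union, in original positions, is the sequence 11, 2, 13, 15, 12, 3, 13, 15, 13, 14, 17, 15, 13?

Place each on the leftmost legal pile:
11 → new pile 1 (tops now [11])
2 → pile 1 (tops now [2])
13 → new pile 2 (tops now [2, 13])
15 → new pile 3 (tops now [2, 13, 15])
12 → pile 2 (tops now [2, 12, 15])
3 → pile 2 (tops now [2, 3, 15])
13 → pile 3 (tops now [2, 3, 13])
15 → new pile 4 (tops now [2, 3, 13, 15])
13 → pile 3 (tops now [2, 3, 13, 15])
14 → pile 4 (tops now [2, 3, 13, 14])
17 → new pile 5 (tops now [2, 3, 13, 14, 17])
15 → pile 5 (tops now [2, 3, 13, 14, 15])
13 → pile 3 (tops now [2, 3, 13, 14, 15])
Five piles.

5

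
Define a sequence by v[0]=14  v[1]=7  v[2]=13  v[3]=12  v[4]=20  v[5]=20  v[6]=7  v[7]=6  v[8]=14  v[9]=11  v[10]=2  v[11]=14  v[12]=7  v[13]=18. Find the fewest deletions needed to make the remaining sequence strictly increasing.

10

Fewest deletions = n − (longest strictly increasing subsequence).
i:      0  1  2  3  4  5  6  7  8  9 10 11 12 13
v[i]:  14  7 13 12 20 20  7  6 14 11  2 14  7 18
dp:     1  1  2  2  3  3  1  1  3  2  1  3  2  4
max dp = 4, so deletions = 14 − 4 = 10.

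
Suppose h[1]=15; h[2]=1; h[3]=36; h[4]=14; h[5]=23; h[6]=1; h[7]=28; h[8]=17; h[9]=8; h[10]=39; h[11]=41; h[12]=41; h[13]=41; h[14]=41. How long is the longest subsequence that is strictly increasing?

Let dp[i] be the length of the longest such subsequence ending at index i:
i:      1  2  3  4  5  6  7  8  9 10 11 12 13 14
h[i]:  15  1 36 14 23  1 28 17  8 39 41 41 41 41
dp:     1  1  2  2  3  1  4  3  2  5  6  6  6  6
Maximum dp value is 6.

6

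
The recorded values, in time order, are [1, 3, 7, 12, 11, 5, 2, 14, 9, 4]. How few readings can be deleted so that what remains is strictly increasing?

5

Fewest deletions = n − (longest strictly increasing subsequence).
i:      1  2  3  4  5  6  7  8  9 10
a[i]:   1  3  7 12 11  5  2 14  9  4
dp:     1  2  3  4  4  3  2  5  4  3
max dp = 5, so deletions = 10 − 5 = 5.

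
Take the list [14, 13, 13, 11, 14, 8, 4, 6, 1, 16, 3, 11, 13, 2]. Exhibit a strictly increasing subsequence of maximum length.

Patience tails give the LIS length; then backtrack through the dp parents:
14 → extends → [14]
13 → replaces 14 → [13]
13 → already a tail → [13]
11 → replaces 13 → [11]
14 → extends → [11, 14]
8 → replaces 11 → [8, 14]
4 → replaces 8 → [4, 14]
6 → replaces 14 → [4, 6]
1 → replaces 4 → [1, 6]
16 → extends → [1, 6, 16]
3 → replaces 6 → [1, 3, 16]
11 → replaces 16 → [1, 3, 11]
13 → extends → [1, 3, 11, 13]
2 → replaces 3 → [1, 2, 11, 13]
Length 4; one witness is 4, 6, 11, 13.

4, 6, 11, 13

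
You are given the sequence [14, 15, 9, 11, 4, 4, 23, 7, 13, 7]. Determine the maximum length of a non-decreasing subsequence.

4

Let dp[i] be the length of the longest such subsequence ending at index i:
i:      1  2  3  4  5  6  7  8  9 10
a[i]:  14 15  9 11  4  4 23  7 13  7
dp:     1  2  1  2  1  2  3  3  4  4
Maximum dp value is 4.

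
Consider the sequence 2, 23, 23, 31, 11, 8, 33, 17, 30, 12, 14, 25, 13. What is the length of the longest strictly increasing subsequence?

5

Track the smallest tail for each achievable length (strict):
2 → extends → [2]
23 → extends → [2, 23]
23 → already a tail → [2, 23]
31 → extends → [2, 23, 31]
11 → replaces 23 → [2, 11, 31]
8 → replaces 11 → [2, 8, 31]
33 → extends → [2, 8, 31, 33]
17 → replaces 31 → [2, 8, 17, 33]
30 → replaces 33 → [2, 8, 17, 30]
12 → replaces 17 → [2, 8, 12, 30]
14 → replaces 30 → [2, 8, 12, 14]
25 → extends → [2, 8, 12, 14, 25]
13 → replaces 14 → [2, 8, 12, 13, 25]
Five tails, so the longest strictly increasing subsequence has length 5 (e.g. 2, 11, 12, 14, 25).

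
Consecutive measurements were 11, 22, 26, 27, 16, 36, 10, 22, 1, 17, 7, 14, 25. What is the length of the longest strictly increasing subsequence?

5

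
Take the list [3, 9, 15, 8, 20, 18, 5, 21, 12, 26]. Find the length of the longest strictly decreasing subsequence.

3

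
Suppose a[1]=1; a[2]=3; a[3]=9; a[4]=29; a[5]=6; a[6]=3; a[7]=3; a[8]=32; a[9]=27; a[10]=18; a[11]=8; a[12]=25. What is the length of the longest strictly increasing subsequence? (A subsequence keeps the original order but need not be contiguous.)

Track the smallest tail for each achievable length (strict):
1 → extends → [1]
3 → extends → [1, 3]
9 → extends → [1, 3, 9]
29 → extends → [1, 3, 9, 29]
6 → replaces 9 → [1, 3, 6, 29]
3 → already a tail → [1, 3, 6, 29]
3 → already a tail → [1, 3, 6, 29]
32 → extends → [1, 3, 6, 29, 32]
27 → replaces 29 → [1, 3, 6, 27, 32]
18 → replaces 27 → [1, 3, 6, 18, 32]
8 → replaces 18 → [1, 3, 6, 8, 32]
25 → replaces 32 → [1, 3, 6, 8, 25]
Five tails, so the longest strictly increasing subsequence has length 5 (e.g. 1, 3, 9, 29, 32).

5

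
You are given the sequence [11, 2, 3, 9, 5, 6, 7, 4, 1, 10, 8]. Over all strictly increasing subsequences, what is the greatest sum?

33

Let S[i] be the best sum of a strictly increasing subsequence ending at i:
i:      1  2  3  4  5  6  7  8  9 10 11
a[i]:  11  2  3  9  5  6  7  4  1 10  8
S:     11  2  5 14 10 16 23  9  1 33 31
Maximum is 33 (e.g. 2 + 3 + 5 + 6 + 7 + 10).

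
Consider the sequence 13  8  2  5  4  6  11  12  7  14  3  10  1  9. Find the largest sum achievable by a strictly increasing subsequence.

50

Let S[i] be the best sum of a strictly increasing subsequence ending at i:
i:      1  2  3  4  5  6  7  8  9 10 11 12 13 14
a[i]:  13  8  2  5  4  6 11 12  7 14  3 10  1  9
S:     13  8  2  7  6 13 24 36 20 50  5 30  1 29
Maximum is 50 (e.g. 2 + 5 + 6 + 11 + 12 + 14).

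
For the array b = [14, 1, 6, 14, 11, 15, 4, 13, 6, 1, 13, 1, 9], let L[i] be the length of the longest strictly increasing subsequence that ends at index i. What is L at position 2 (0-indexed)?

2

dp[i] = 1 + max{dp[j] : j<i, b[j]<b[i]} (or 1 if no such j):
i:      0  1  2  3  4  5  6  7  8  9 10 11 12
b[i]:  14  1  6 14 11 15  4 13  6  1 13  1  9
dp:     1  1  2  3  3  4  2  4  3  1  4  1  4
At index 2 the value is 2.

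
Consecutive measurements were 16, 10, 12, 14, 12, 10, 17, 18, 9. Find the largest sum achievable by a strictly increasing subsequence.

Let S[i] be the best sum of a strictly increasing subsequence ending at i:
i:      1  2  3  4  5  6  7  8  9
a[i]:  16 10 12 14 12 10 17 18  9
S:     16 10 22 36 22 10 53 71  9
Maximum is 71 (e.g. 10 + 12 + 14 + 17 + 18).

71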